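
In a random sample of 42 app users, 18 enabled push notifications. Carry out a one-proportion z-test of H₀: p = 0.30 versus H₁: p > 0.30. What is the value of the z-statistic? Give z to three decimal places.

p̂ = 18/42 = 0.42857.
Null standard error: √(0.30·0.70/42) = √0.005000000 = 0.070711.
Test statistic: z = 0.12857/0.070711 = 1.818.

z = 1.818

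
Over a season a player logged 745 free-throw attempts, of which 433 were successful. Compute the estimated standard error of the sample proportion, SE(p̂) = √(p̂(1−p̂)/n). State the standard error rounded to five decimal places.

SE = 0.01808

p̂ = 433/745 = 0.58121.
p̂(1−p̂) = 0.58121·0.41879 = 0.243405.
SE = √(0.243405/745) = √0.000326718 = 0.01808.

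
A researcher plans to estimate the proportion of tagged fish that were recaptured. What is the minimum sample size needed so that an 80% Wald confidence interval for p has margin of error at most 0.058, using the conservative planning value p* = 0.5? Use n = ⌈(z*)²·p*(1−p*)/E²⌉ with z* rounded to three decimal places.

n = 123

z* = 1.282 at the 80% level.
p*(1−p*) = 0.50·0.50 = 0.2500.
Required n before rounding: 1.643524 × 0.2500 / 0.058² = 122.141.
⌈122.141⌉ = 123.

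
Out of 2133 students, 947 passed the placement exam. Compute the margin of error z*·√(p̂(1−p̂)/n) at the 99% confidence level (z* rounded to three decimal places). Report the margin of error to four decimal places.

ME = 0.0277

Sample proportion p̂ = 947/2133 = 0.44398.
Standard error of p̂: √(0.246861/2133) = √0.000115734 = 0.010758.
z* = 2.576 at the 99% level.
ME = 2.576·0.010758 = 0.0277.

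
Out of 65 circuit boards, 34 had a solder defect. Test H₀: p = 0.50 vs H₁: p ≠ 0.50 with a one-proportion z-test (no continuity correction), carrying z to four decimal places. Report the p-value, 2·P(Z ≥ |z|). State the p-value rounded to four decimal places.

p-value = 0.7098

The sample proportion is 34/65 = 0.52308.
SE₀ = √(0.50·0.50/65) = 0.062017.
z = (p̂ − p₀)/SE = (34/65 − 0.50)/0.062017 ≈ 0.3721.
From the standard normal, 2·P(Z ≥ |z|) = 0.7098.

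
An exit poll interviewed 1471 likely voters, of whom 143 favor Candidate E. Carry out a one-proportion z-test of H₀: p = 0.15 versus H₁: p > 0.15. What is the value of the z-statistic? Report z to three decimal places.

Sample proportion p̂ = 143/1471 = 0.09721.
Null standard error: √(0.15·0.85/1471) = √0.000086676 = 0.009310.
z = (p̂ − p₀)/SE = (0.09721 − 0.15)/0.009310 = -5.670.

z = -5.670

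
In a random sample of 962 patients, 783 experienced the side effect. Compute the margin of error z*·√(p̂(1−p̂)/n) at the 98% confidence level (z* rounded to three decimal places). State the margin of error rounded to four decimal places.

The sample proportion is 783/962 = 0.81393.
SE = √(p̂(1−p̂)/n) = √(0.151448/962) = 0.012547.
The 98% critical value is z* = 2.326.
Margin of error = z*·SE = 2.326 × 0.012547 = 0.0292.

ME = 0.0292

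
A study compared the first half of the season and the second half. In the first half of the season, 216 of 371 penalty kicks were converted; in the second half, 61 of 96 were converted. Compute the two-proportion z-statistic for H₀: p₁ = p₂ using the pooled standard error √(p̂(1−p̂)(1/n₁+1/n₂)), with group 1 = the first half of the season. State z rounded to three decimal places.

p̂₁ = 216/371 = 0.58221, p̂₂ = 61/96 = 0.63542.
Pooling: p̂ = 277/467 = 0.59315.
SE = √[p̂(1−p̂)(1/n₁+1/n₂)] = √[0.59315·0.40685·(1/371+1/96)] ≈ 0.056252.
z = (p̂₁ − p̂₂)/SE = (0.58221 − 0.63542)/0.056252 = -0.05321/0.056252 = -0.946.

z = -0.946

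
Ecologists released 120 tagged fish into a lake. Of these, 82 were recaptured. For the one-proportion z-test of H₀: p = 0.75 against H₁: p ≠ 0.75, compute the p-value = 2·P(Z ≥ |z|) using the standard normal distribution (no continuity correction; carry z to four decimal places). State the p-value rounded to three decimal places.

With x = 82 successes in n = 120, p̂ = 0.68333.
Null standard error: √(0.75·0.25/120) = √0.001562500 = 0.039528.
Test statistic (full precision, shown to 4 dp): z = (82/120 − 0.75)/SE₀ ≈ -1.6865.
p-value = 2·P(Z ≥ |z|) with z = -1.6865 → 0.092.

p-value = 0.092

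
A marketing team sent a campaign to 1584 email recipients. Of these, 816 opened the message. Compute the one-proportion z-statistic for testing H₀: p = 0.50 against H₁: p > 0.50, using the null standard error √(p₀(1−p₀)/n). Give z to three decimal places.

z = 1.206

Sample proportion p̂ = 816/1584 = 0.51515.
Under H₀, SE = √(p₀(1−p₀)/n) = √(0.50·0.50/1584) = √0.000157828 = 0.012563.
Test statistic: z = 0.01515/0.012563 = 1.206.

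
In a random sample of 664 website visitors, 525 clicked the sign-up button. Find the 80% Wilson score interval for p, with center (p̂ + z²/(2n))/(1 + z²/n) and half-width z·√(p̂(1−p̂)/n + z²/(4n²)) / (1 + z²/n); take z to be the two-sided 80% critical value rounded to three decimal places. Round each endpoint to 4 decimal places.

Here p̂ = 525/664 = 0.79066 and z = 1.282 (z² = 1.643524).
Denominator 1 + z²/n = 1 + 1.643524/664 = 1.002475.
Adjusted center: (0.79066 + z²/(2n))/1.002475 = 0.78994.
Radicand: p̂(1−p̂)/n + z²/(4n²) = 0.000249270 + 0.000000932 = 0.000250202.
Half-width = 1.282·√0.000250202/1.002475 = 0.02023.
CI: 0.78994 ± 0.02023 = (0.7697, 0.8102).

(0.7697, 0.8102)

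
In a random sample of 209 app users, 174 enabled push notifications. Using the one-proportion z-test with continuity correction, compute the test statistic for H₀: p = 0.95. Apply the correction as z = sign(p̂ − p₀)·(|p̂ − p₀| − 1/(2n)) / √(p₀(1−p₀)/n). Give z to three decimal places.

z = -7.633

The sample proportion is 174/209 = 0.83254. p̂ − p₀ = -0.117464.
Continuity correction 1/(2n) = 1/418 = 0.002392.
Corrected numerator: |-0.117464| − 0.002392 = 0.115072.
Null standard error: √(0.95·0.05/209) = √0.000227273 = 0.015076.
z = −0.115072/0.015076 = -7.633.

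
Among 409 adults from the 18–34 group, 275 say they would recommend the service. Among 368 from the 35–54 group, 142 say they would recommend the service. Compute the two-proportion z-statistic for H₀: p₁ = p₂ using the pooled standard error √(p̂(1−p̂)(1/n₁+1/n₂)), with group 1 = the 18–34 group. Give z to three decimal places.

Sample proportions: p̂₁ = 275/409 = 0.67237 and p̂₂ = 142/368 = 0.38587.
Pooling: p̂ = 417/777 = 0.53668.
Pooled SE = √[0.2486546·0.00516238] ≈ 0.035828.
z = (p̂₁ − p̂₂)/SE = (0.67237 − 0.38587)/0.035828 = 0.28650/0.035828 = 7.997.

z = 7.997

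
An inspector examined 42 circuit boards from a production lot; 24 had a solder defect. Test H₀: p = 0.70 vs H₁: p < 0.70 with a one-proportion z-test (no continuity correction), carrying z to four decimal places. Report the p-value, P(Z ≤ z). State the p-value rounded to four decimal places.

p-value = 0.0345

p̂ = 24/42 = 0.57143.
Null standard error: √(0.70·0.30/42) = √0.005000000 = 0.070711.
z = (p̂ − p₀)/SE = (24/42 − 0.70)/0.070711 ≈ -1.8183.
From the standard normal, P(Z ≤ z) = 0.0345.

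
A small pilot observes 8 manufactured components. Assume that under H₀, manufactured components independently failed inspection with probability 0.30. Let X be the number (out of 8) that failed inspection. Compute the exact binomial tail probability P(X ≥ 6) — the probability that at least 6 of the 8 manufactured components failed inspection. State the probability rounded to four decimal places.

P = 0.0113

X ~ Binomial(n=8, p=0.30).
P(X ≥ 6) = C(8,6)·0.30^6·0.70^2 + C(8,7)·0.30^7·0.70^1 + C(8,8)·0.30^8·0.70^0.
= 0.010002 + 0.001225 + 0.000066 = 0.0113.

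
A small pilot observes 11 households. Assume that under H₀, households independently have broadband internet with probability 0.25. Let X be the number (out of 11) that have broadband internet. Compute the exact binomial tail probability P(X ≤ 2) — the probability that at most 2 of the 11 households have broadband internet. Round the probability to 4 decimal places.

X ~ Binomial(n=11, p=0.25).
P(X ≤ 2) = C(11,0)·0.25^0·0.75^11 + C(11,1)·0.25^1·0.75^10 + C(11,2)·0.25^2·0.75^9.
= 0.042235 + 0.154862 + 0.258104 = 0.4552.

P = 0.4552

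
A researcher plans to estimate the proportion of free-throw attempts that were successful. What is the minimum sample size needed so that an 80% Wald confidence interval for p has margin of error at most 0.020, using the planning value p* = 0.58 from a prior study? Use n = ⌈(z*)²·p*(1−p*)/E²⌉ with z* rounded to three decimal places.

z* = 1.282 at the 80% level.
p*(1−p*) = 0.58·0.42 = 0.2436.
Required n before rounding: 1.643524 × 0.2436 / 0.020² = 1000.906.
⌈1000.906⌉ = 1001.

n = 1001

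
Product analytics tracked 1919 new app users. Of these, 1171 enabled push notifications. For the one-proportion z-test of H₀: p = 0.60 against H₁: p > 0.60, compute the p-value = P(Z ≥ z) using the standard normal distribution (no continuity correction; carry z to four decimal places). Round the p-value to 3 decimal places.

p-value = 0.181

With x = 1171 successes in n = 1919, p̂ = 0.61021.
Under H₀, SE = √(p₀(1−p₀)/n) = √(0.60·0.40/1919) = √0.000125065 = 0.011183.
z = (p̂ − p₀)/SE = (1171/1919 − 0.60)/0.011183 ≈ 0.9133.
p-value = P(Z ≥ z) with z = 0.9133 → 0.181.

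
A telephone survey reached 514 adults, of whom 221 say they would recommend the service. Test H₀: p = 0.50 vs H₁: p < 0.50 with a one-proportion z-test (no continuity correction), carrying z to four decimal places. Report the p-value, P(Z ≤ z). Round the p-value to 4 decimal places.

With x = 221 successes in n = 514, p̂ = 0.42996.
Null standard error: √(0.50·0.50/514) = √0.000486381 = 0.022054.
z = (p̂ − p₀)/SE = (221/514 − 0.50)/0.022054 ≈ -3.1758.
From the standard normal, P(Z ≤ z) = 0.0007.

p-value = 0.0007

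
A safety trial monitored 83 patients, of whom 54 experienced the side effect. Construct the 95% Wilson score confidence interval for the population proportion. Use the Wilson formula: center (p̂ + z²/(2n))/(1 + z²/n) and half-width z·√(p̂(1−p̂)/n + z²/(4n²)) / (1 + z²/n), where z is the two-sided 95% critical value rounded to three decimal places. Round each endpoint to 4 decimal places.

Here p̂ = 54/83 = 0.65060 and z = 1.960 (z² = 3.841600).
Denominator 1 + z²/n = 1 + 3.841600/83 = 1.046284.
Adjusted center: (0.65060 + z²/(2n))/1.046284 = 0.64394.
Radicand: p̂(1−p̂)/n + z²/(4n²) = 0.002738782 + 0.000139411 = 0.002878193.
Half-width = 1.960·√0.002878193/1.046284 = 0.10050.
So the interval runs from 0.5434 to 0.7444.

(0.5434, 0.7444)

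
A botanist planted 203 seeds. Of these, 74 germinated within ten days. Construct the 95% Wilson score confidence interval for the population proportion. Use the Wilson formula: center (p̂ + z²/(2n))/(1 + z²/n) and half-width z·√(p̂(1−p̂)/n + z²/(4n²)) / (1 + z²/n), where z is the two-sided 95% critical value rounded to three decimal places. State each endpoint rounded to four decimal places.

p̂ = 74/203 = 0.36453; z = 1.960, so z² = 3.841600.
1 + z²/n = 1.018924.
Adjusted center: (0.36453 + z²/(2n))/1.018924 = 0.36705.
Radicand: p̂(1−p̂)/n + z²/(4n²) = 0.001141125 + 0.000023306 = 0.001164431.
Half-width = 1.960·√0.001164431/1.018924 = 0.06564.
CI: 0.36705 ± 0.06564 = (0.3014, 0.4327).

(0.3014, 0.4327)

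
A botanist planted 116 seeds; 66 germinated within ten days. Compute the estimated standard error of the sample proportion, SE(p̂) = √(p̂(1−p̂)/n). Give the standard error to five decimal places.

SE = 0.04598

p̂ = 66/116 = 0.56897.
p̂(1−p̂) = 0.245243.
SE = √(0.245243/116) = 0.04598.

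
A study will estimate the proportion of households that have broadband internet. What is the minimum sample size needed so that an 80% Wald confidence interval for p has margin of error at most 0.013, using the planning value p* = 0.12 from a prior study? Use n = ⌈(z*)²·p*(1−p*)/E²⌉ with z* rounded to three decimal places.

The 80% critical value is z* = 1.282.
p*(1−p*) = 0.12·0.88 = 0.1056.
(z*)²·p*(1−p*)/E² = 1.643524·0.1056/0.000169 = 1026.959.
Rounding up, n = 1027.

n = 1027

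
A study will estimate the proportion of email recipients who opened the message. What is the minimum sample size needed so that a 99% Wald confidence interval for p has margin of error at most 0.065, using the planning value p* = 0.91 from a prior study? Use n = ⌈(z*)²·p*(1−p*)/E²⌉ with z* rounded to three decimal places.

The 99% critical value is z* = 2.576.
p*(1−p*) = 0.91·0.09 = 0.0819.
Required n before rounding: 6.635776 × 0.0819 / 0.065² = 128.632.
Rounding up, n = 129.

n = 129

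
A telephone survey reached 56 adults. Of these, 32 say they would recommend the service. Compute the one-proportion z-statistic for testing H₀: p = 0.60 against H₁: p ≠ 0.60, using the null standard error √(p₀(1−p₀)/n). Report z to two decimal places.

z = -0.44

The sample proportion is 32/56 = 0.57143.
SE₀ = √(0.60·0.40/56) = 0.065465.
Test statistic: z = -0.02857/0.065465 = -0.44.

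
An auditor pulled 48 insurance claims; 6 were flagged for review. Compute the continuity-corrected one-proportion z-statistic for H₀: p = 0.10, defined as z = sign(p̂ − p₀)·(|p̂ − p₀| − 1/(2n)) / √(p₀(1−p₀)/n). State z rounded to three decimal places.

z = 0.337

p̂ = 6/48 = 0.12500. p̂ − p₀ = 0.025000.
Continuity correction 1/(2n) = 1/96 = 0.010417.
Corrected numerator: |0.025000| − 0.010417 = 0.014583.
SE₀ = √(0.10·0.90/48) = 0.043301.
z = (+)0.014583/0.043301 = 0.337.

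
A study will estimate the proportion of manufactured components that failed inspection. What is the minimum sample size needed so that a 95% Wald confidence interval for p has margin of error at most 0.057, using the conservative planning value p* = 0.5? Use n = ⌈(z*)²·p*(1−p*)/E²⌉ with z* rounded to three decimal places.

The 95% critical value is z* = 1.960.
p*(1−p*) = 0.2500.
(z*)²·p*(1−p*)/E² = 3.841600·0.2500/0.003249 = 295.599.
Rounding up, n = 296.

n = 296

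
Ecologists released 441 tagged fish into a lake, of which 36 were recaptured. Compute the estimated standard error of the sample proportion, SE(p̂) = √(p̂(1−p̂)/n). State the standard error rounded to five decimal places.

SE = 0.01304

p̂ = 36/441 = 0.08163.
p̂(1−p̂) = 0.08163·0.91837 = 0.074967.
SE = √(0.074967/441) = √0.000169993 = 0.01304.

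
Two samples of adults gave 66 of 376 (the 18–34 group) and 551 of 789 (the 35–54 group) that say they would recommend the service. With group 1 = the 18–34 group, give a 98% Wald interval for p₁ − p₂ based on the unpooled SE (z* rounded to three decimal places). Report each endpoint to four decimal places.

(-0.5822, -0.4634)

p̂₁ = 66/376 = 0.17553, p̂₂ = 551/789 = 0.69835; p̂₁ − p̂₂ = -0.52282.
Unpooled SE = √(p̂₁(1−p̂₁)/n₁ + p̂₂(1−p̂₂)/n₂) = √(0.000384895 + 0.000266992) = 0.025532.
z* = 2.326 at the 98% level. Margin of error = 0.05939.
So the interval runs from -0.5822 to -0.4634.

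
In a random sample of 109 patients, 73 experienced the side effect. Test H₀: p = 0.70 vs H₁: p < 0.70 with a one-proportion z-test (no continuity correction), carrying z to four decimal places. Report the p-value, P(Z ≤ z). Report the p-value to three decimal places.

The sample proportion is 73/109 = 0.66972.
SE₀ = √(0.70·0.30/109) = 0.043893.
z = (p̂ − p₀)/SE = (73/109 − 0.70)/0.043893 ≈ -0.6897.
p-value = P(Z ≤ z) with z = -0.6897 → 0.245.

p-value = 0.245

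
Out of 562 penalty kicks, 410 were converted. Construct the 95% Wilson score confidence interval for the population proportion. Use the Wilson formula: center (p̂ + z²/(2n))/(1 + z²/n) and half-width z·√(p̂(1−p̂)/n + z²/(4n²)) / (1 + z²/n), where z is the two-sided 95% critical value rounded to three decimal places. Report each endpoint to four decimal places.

(0.6913, 0.7646)

p̂ = 410/562 = 0.72954; z = 1.960, so z² = 3.841600.
1 + z²/n = 1.006836.
Center = (0.72954 + 0.003418)/1.006836 = 0.72798.
Radicand: p̂(1−p̂)/n + z²/(4n²) = 0.000351090 + 0.000003041 = 0.000354131.
Half-width = z·√(radicand)/denom = 1.960·0.018818/1.006836 = 0.03663.
CI: 0.72798 ± 0.03663 = (0.6913, 0.7646).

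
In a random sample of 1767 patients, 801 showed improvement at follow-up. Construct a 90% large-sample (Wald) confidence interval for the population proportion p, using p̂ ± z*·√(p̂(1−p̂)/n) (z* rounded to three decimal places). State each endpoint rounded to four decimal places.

(0.4338, 0.4728)

p̂ = 801/1767 = 0.45331.
SE = √(p̂(1−p̂)/n) = √(0.247820/1767) = 0.011843.
z* = 1.645 at the 90% level.
Margin = 1.645·0.011843 = 0.01948.
CI: 0.45331 ± 0.01948 = (0.4338, 0.4728).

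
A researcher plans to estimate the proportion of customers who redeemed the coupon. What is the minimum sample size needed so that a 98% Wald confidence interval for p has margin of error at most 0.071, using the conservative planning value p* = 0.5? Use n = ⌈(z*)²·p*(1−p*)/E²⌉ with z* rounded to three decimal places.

For 98% confidence, z* = 2.326.
p*(1−p*) = 0.2500.
Required n before rounding: 5.410276 × 0.2500 / 0.071² = 268.314.
⌈268.314⌉ = 269.

n = 269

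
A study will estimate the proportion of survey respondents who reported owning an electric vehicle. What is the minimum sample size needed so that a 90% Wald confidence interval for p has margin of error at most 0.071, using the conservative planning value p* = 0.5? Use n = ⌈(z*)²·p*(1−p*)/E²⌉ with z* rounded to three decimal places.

n = 135

z* = 1.645 at the 90% level.
p*(1−p*) = 0.2500.
Required n before rounding: 2.706025 × 0.2500 / 0.071² = 134.201.
Rounding up, n = 135.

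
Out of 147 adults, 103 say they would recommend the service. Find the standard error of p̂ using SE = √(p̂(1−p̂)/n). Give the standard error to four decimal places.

SE = 0.0378

p̂ = 103/147 = 0.70068.
p̂(1−p̂) = 0.70068·0.29932 = 0.209728.
SE = √(0.209728/147) = 0.0378.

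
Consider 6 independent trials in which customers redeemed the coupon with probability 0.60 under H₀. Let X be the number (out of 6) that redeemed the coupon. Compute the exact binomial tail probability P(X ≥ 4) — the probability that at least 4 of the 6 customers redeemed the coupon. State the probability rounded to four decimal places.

P = 0.5443

X ~ Binomial(n=6, p=0.60).
P(X ≥ 4) = C(6,4)·0.60^4·0.40^2 + C(6,5)·0.60^5·0.40^1 + C(6,6)·0.60^6·0.40^0.
= 0.311040 + 0.186624 + 0.046656 = 0.5443.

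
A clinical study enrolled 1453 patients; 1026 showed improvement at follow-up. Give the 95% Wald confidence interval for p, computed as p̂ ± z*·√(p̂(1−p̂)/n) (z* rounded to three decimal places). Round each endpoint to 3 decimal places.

The sample proportion is 1026/1453 = 0.70613.
Standard error of p̂: √(0.207512/1453) = √0.000142817 = 0.011951.
The 95% critical value is z* = 1.960.
Margin = 1.960·0.011951 = 0.02342.
So the interval runs from 0.683 to 0.730.

(0.683, 0.730)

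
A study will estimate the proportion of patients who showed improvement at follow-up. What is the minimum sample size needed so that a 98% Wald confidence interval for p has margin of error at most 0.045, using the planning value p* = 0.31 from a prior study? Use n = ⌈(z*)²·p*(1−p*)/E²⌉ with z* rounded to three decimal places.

n = 572

For 98% confidence, z* = 2.326.
p*(1−p*) = 0.31·0.69 = 0.2139.
(z*)²·p*(1−p*)/E² = 5.410276·0.2139/0.002025 = 571.485.
⌈571.485⌉ = 572.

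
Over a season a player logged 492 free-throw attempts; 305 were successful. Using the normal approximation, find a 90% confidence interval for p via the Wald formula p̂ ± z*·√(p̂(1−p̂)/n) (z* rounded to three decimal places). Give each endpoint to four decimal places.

With x = 305 successes in n = 492, p̂ = 0.61992.
Standard error of p̂: √(0.235620/492) = √0.000478901 = 0.021884.
For 90% confidence, z* = 1.645.
Margin of error: 1.645 × 0.021884 = 0.03600.
So the interval runs from 0.5839 to 0.6559.

(0.5839, 0.6559)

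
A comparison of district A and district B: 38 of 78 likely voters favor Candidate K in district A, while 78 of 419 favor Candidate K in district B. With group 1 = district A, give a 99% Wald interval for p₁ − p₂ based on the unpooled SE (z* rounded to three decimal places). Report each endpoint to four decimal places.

(0.1472, 0.4548)

p̂₁ = 38/78 = 0.48718, p̂₂ = 78/419 = 0.18616; p̂₁ − p̂₂ = 0.30102.
SE = √(0.003203021 + 0.000361582) = √0.003564603 = 0.059704.
For 99% confidence, z* = 2.576. Margin of error = 0.15380.
CI: 0.30102 ± 0.15380 = (0.1472, 0.4548).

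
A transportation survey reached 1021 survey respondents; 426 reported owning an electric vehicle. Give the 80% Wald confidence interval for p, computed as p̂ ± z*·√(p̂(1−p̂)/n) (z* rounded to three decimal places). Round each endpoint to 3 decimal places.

The sample proportion is 426/1021 = 0.41724.
SE(p̂) = √(0.41724·0.58276/1021) = 0.015432.
z* = 1.282 at the 80% level.
Margin = 1.282·0.015432 = 0.01978.
CI: 0.41724 ± 0.01978 = (0.397, 0.437).

(0.397, 0.437)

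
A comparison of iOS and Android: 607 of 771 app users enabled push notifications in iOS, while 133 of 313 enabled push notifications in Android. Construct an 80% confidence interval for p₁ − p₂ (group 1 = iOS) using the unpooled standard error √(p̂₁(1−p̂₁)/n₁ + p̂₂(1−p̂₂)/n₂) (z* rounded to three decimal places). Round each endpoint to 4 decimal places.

(0.3219, 0.4029)

p̂₁ = 0.78729, p̂₂ = 0.42492, so the observed difference is 0.36237.
SE = √(0.000217205 + 0.000780713) = √0.000997918 = 0.031590.
z* = 1.282 at the 80% level. Margin of error = 0.04050.
So the interval runs from 0.3219 to 0.4029.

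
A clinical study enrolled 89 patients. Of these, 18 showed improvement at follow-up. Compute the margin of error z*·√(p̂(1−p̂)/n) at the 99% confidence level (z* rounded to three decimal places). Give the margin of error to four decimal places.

Sample proportion p̂ = 18/89 = 0.20225.
Standard error of p̂: √(0.161343/89) = √0.001812846 = 0.042578.
The 99% critical value is z* = 2.576.
ME = 2.576·0.042578 = 0.1097.

ME = 0.1097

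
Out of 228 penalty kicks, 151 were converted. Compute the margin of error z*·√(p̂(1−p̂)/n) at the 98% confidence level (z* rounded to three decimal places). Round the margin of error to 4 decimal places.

Sample proportion p̂ = 151/228 = 0.66228.
SE(p̂) = √(0.66228·0.33772/228) = 0.031321.
z* = 2.326 at the 98% level.
Margin of error = z*·SE = 2.326 × 0.031321 = 0.0729.

ME = 0.0729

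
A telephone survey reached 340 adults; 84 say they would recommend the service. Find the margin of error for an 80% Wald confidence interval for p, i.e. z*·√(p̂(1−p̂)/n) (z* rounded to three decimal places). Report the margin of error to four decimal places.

ME = 0.0300

The sample proportion is 84/340 = 0.24706.
Standard error of p̂: √(0.186021/340) = √0.000547120 = 0.023391.
The 80% critical value is z* = 1.282.
Margin of error = z*·SE = 1.282 × 0.023391 = 0.0300.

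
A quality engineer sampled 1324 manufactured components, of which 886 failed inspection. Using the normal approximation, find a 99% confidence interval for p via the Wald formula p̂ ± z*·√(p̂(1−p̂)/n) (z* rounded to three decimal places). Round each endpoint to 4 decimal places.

(0.6359, 0.7025)

Sample proportion p̂ = 886/1324 = 0.66918.
Standard error of p̂: √(0.221377/1324) = √0.000167203 = 0.012931.
For 99% confidence, z* = 2.576.
Margin = 2.576·0.012931 = 0.03331.
CI: 0.66918 ± 0.03331 = (0.6359, 0.7025).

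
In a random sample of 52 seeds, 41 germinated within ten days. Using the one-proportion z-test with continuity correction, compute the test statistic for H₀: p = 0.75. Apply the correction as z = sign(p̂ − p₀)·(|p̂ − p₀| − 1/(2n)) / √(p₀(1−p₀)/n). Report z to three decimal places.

With x = 41 successes in n = 52, p̂ = 0.78846. p̂ − p₀ = 0.038462.
Continuity correction 1/(2n) = 1/104 = 0.009615.
Corrected numerator: |0.038462| − 0.009615 = 0.028847.
Null standard error: √(0.75·0.25/52) = √0.003605769 = 0.060048.
z = (+)0.028847/0.060048 = 0.480.

z = 0.480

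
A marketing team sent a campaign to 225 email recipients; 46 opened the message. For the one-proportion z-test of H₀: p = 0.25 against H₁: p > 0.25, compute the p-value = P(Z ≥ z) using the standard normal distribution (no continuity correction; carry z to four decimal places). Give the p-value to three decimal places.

p-value = 0.943

p̂ = 46/225 = 0.20444.
SE₀ = √(0.25·0.75/225) = 0.028868.
Test statistic (full precision, shown to 4 dp): z = (46/225 − 0.25)/SE₀ ≈ -1.5781.
From the standard normal, P(Z ≥ z) = 0.943.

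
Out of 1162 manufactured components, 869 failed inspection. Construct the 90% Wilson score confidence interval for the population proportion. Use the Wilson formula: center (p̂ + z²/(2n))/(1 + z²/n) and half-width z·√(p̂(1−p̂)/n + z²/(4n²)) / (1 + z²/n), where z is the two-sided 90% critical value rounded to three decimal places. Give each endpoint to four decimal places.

Here p̂ = 869/1162 = 0.74785 and z = 1.645 (z² = 2.706025).
1 + z²/n = 1.002329.
Center = (0.74785 + 0.001164)/1.002329 = 0.74727.
Radicand: p̂(1−p̂)/n + z²/(4n²) = 0.000162281 + 0.000000501 = 0.000162782.
Half-width = z·√(radicand)/denom = 1.645·0.012759/1.002329 = 0.02094.
CI: 0.74727 ± 0.02094 = (0.7263, 0.7682).

(0.7263, 0.7682)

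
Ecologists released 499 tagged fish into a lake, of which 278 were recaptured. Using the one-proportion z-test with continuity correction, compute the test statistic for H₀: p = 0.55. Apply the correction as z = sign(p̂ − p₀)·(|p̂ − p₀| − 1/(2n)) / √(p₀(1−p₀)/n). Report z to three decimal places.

z = 0.274

Sample proportion p̂ = 278/499 = 0.55711. p̂ − p₀ = 0.007114.
1/(2n) = 0.001002.
Corrected numerator: |0.007114| − 0.001002 = 0.006112.
SE₀ = √(0.55·0.45/499) = 0.022271.
z = +0.006112/0.022271 = 0.274.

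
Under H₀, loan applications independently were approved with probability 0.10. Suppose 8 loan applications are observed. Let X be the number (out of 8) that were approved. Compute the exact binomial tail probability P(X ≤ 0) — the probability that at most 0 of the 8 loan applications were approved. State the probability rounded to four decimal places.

P = 0.4305

X is binomial with n = 8 and p = 0.10.
P(X ≤ 0) = C(8,0)·0.10^0·0.90^8.
= 0.430467 = 0.4305.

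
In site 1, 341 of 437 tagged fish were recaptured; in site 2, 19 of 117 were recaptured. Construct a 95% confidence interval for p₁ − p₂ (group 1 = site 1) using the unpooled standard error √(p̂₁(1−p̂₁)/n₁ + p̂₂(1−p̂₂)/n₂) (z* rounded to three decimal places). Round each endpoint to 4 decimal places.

(0.5406, 0.6952)

p̂₁ = 0.78032, p̂₂ = 0.16239, so the observed difference is 0.61793.
SE = √(0.000392267 + 0.001162578) = √0.001554845 = 0.039432.
For 95% confidence, z* = 1.960. Margin of error = 0.07729.
So the interval runs from 0.5406 to 0.6952.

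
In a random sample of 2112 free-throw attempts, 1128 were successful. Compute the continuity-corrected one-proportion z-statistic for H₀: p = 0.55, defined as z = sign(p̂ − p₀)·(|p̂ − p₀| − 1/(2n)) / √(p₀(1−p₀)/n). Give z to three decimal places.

p̂ = 1128/2112 = 0.53409. p̂ − p₀ = -0.015909.
1/(2n) = 0.000237.
Corrected numerator: |-0.015909| − 0.000237 = 0.015672.
Under H₀, SE = √(p₀(1−p₀)/n) = √(0.55·0.45/2112) = √0.000117187 = 0.010825.
z = −0.015672/0.010825 = -1.448.

z = -1.448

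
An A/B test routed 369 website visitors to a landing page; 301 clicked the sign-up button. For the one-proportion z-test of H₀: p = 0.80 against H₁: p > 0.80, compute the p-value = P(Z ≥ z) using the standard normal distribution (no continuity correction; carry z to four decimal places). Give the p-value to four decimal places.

p-value = 0.2252

p̂ = 301/369 = 0.81572.
SE₀ = √(0.80·0.20/369) = 0.020823.
z = (p̂ − p₀)/SE = (301/369 − 0.80)/0.020823 ≈ 0.7548.
p-value = P(Z ≥ z) with z = 0.7548 → 0.2252.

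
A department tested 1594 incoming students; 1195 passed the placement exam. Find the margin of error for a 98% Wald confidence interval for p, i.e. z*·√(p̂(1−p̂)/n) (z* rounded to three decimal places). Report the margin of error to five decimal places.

ME = 0.02524

The sample proportion is 1195/1594 = 0.74969.
Standard error of p̂: √(0.187657/1594) = √0.000117727 = 0.010850.
For 98% confidence, z* = 2.326.
So ME = 0.02524.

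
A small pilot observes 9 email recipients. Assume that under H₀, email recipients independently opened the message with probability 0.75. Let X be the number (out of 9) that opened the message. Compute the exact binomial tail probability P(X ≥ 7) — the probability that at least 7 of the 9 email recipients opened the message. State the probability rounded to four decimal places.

X is binomial with n = 9 and p = 0.75.
P(X ≥ 7) = C(9,7)·0.75^7·0.25^2 + C(9,8)·0.75^8·0.25^1 + C(9,9)·0.75^9·0.25^0.
= 0.300339 + 0.225254 + 0.075085 = 0.6007.

P = 0.6007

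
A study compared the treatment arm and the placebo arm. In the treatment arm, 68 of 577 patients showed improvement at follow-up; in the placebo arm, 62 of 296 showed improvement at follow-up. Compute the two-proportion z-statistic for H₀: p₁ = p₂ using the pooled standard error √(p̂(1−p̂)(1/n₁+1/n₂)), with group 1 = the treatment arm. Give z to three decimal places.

z = -3.599

p̂₁ = 68/577 = 0.11785, p̂₂ = 62/296 = 0.20946.
Pooled p̂ = (68+62)/(577+296) = 130/873 = 0.14891.
SE = √[p̂(1−p̂)(1/n₁+1/n₂)] = √[0.14891·0.85109·(1/577+1/296)] ≈ 0.025452.
z = (p̂₁ − p̂₂)/SE = (0.11785 − 0.20946)/0.025452 = -0.09161/0.025452 = -3.599.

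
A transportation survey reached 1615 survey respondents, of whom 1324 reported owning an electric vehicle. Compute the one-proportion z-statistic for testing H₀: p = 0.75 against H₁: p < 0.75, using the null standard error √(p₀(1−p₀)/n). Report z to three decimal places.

z = 6.479

With x = 1324 successes in n = 1615, p̂ = 0.81981.
SE₀ = √(0.75·0.25/1615) = 0.010775.
z = (0.81981 − 0.75)/0.010775 = 0.06981/0.010775 = 6.479.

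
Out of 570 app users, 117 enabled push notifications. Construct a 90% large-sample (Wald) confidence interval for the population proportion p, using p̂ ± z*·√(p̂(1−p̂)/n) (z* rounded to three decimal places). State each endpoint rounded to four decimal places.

With x = 117 successes in n = 570, p̂ = 0.20526.
SE = √(p̂(1−p̂)/n) = √(0.163130/570) = 0.016917.
For 90% confidence, z* = 1.645.
Margin of error: 1.645 × 0.016917 = 0.02783.
Interval: 0.20526 ± 0.02783 → (0.1774, 0.2331).

(0.1774, 0.2331)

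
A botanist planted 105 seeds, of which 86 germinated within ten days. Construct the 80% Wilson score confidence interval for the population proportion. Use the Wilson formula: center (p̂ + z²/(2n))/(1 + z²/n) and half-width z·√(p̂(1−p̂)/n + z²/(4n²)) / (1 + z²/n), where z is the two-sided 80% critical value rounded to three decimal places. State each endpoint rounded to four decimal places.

(0.7661, 0.8622)

Here p̂ = 86/105 = 0.81905 and z = 1.282 (z² = 1.643524).
1 + z²/n = 1.015653.
Adjusted center: (0.81905 + z²/(2n))/1.015653 = 0.81413.
Radicand: p̂(1−p̂)/n + z²/(4n²) = 0.001411511 + 0.000037268 = 0.001448779.
Half-width = z·√(radicand)/denom = 1.282·0.038063/1.015653 = 0.04804.
CI: 0.81413 ± 0.04804 = (0.7661, 0.8622).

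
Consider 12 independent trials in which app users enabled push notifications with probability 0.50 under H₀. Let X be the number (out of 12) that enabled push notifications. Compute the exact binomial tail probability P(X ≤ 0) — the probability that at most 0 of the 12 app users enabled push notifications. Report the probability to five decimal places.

P = 0.00024

X is binomial with n = 12 and p = 0.50.
P(X ≤ 0) = C(12,0)·0.50^0·0.50^12.
= 0.000244 = 0.00024.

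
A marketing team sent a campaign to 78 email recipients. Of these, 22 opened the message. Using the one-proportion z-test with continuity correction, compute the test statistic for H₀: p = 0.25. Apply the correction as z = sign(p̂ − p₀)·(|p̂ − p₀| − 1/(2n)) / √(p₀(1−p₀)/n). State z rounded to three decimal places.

z = 0.523

Sample proportion p̂ = 22/78 = 0.28205. p̂ − p₀ = 0.032051.
Continuity correction 1/(2n) = 1/156 = 0.006410.
Corrected numerator: |0.032051| − 0.006410 = 0.025641.
Under H₀, SE = √(p₀(1−p₀)/n) = √(0.25·0.75/78) = √0.002403846 = 0.049029.
z = +0.025641/0.049029 = 0.523.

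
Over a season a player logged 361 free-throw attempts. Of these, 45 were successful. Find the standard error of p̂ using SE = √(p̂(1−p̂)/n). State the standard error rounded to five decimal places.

Sample proportion p̂ = 45/361 = 0.12465.
p̂(1−p̂) = 0.12465·0.87535 = 0.109112.
Dividing by n and taking the root: √0.000302249 = 0.01739.

SE = 0.01739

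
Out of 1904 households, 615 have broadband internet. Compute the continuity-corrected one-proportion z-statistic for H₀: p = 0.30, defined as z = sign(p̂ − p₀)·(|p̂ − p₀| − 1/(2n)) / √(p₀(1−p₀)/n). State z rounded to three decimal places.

With x = 615 successes in n = 1904, p̂ = 0.32300. p̂ − p₀ = 0.023004.
Continuity correction 1/(2n) = 1/3808 = 0.000263.
Corrected numerator: |0.023004| − 0.000263 = 0.022741.
SE₀ = √(0.30·0.70/1904) = 0.010502.
z = (+)0.022741/0.010502 = 2.165.

z = 2.165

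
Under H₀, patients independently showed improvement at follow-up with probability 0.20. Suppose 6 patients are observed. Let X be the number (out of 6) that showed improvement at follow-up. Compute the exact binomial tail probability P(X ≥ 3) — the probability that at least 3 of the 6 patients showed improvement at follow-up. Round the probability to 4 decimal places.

P = 0.0989

X ~ Binomial(n=6, p=0.20).
P(X ≥ 3) = C(6,3)·0.20^3·0.80^3 + C(6,4)·0.20^4·0.80^2 + C(6,5)·0.20^5·0.80^1 + C(6,6)·0.20^6·0.80^0.
= 0.081920 + 0.015360 + 0.001536 + 0.000064 = 0.0989.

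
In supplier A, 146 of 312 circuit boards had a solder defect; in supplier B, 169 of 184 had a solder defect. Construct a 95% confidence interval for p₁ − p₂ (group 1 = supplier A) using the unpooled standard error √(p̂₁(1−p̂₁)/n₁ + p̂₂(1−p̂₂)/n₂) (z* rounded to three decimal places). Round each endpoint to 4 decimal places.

(-0.5186, -0.3825)

p̂₁ = 146/312 = 0.46795, p̂₂ = 169/184 = 0.91848; p̂₁ − p̂₂ = -0.45053.
Unpooled SE = √(p̂₁(1−p̂₁)/n₁ + p̂₂(1−p̂₂)/n₂) = √(0.000797989 + 0.000406934) = 0.034712.
For 95% confidence, z* = 1.960. Margin = 1.960·0.034712 = 0.06804.
Interval: -0.45053 ± 0.06804 → (-0.5186, -0.3825).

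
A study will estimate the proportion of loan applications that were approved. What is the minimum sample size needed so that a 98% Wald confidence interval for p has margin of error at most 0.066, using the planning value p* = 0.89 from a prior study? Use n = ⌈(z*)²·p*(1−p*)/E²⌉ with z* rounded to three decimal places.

For 98% confidence, z* = 2.326.
p*(1−p*) = 0.89·0.11 = 0.0979.
(z*)²·p*(1−p*)/E² = 5.410276·0.0979/0.004356 = 121.595.
Rounding up, n = 122.

n = 122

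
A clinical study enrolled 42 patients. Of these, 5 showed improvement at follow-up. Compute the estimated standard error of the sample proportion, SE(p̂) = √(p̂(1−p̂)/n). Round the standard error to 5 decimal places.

SE = 0.04997

With x = 5 successes in n = 42, p̂ = 0.11905.
p̂(1−p̂) = 0.104877.
Dividing by n and taking the root: √0.002497071 = 0.04997.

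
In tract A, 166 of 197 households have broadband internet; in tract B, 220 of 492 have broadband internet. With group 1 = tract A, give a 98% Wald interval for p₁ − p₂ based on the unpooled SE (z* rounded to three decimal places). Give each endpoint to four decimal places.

(0.3157, 0.4752)

p̂₁ = 166/197 = 0.84264, p̂₂ = 220/492 = 0.44715; p̂₁ − p̂₂ = 0.39549.
SE = √(0.000673087 + 0.000502454) = √0.001175541 = 0.034286.
The 98% critical value is z* = 2.326. Margin of error = 0.07975.
CI: 0.39549 ± 0.07975 = (0.3157, 0.4752).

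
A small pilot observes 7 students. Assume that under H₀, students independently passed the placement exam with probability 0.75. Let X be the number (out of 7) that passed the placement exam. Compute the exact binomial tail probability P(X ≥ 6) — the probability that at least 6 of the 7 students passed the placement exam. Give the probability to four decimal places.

P = 0.4449

X is binomial with n = 7 and p = 0.75.
P(X ≥ 6) = C(7,6)·0.75^6·0.25^1 + C(7,7)·0.75^7·0.25^0.
= 0.311462 + 0.133484 = 0.4449.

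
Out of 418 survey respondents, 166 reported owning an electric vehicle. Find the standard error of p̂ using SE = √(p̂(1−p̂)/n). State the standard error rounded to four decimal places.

SE = 0.0239

With x = 166 successes in n = 418, p̂ = 0.39713.
p̂(1−p̂) = 0.239418.
SE = √(0.239418/418) = 0.0239.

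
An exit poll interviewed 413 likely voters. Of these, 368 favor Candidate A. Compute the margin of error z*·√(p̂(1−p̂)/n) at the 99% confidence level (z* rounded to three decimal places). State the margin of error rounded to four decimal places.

The sample proportion is 368/413 = 0.89104.
SE(p̂) = √(0.89104·0.10896/413) = 0.015332.
The 99% critical value is z* = 2.576.
ME = 2.576·0.015332 = 0.0395.

ME = 0.0395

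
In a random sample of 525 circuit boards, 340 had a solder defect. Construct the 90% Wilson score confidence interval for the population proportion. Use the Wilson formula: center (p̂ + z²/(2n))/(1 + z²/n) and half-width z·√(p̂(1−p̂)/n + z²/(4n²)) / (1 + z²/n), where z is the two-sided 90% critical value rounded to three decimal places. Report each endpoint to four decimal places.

p̂ = 340/525 = 0.64762; z = 1.645, so z² = 2.706025.
Denominator 1 + z²/n = 1 + 2.706025/525 = 1.005154.
Adjusted center: (0.64762 + z²/(2n))/1.005154 = 0.64686.
Radicand: p̂(1−p̂)/n + z²/(4n²) = 0.000434683 + 0.000002454 = 0.000437137.
Half-width = z·√(radicand)/denom = 1.645·0.020908/1.005154 = 0.03422.
So the interval runs from 0.6126 to 0.6811.

(0.6126, 0.6811)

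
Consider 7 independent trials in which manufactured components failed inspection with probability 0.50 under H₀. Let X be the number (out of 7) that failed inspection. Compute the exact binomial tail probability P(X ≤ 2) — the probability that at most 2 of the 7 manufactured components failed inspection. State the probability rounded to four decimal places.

X is binomial with n = 7 and p = 0.50.
P(X ≤ 2) = C(7,0)·0.50^0·0.50^7 + C(7,1)·0.50^1·0.50^6 + C(7,2)·0.50^2·0.50^5.
= 0.007812 + 0.054688 + 0.164062 = 0.2266.

P = 0.2266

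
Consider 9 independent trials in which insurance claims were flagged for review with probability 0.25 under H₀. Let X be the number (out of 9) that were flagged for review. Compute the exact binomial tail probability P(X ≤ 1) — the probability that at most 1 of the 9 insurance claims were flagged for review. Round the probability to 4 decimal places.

X is binomial with n = 9 and p = 0.25.
P(X ≤ 1) = C(9,0)·0.25^0·0.75^9 + C(9,1)·0.25^1·0.75^8.
= 0.075085 + 0.225254 = 0.3003.

P = 0.3003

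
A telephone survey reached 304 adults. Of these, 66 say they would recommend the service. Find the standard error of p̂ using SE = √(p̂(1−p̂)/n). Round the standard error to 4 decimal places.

With x = 66 successes in n = 304, p̂ = 0.21711.
p̂(1−p̂) = 0.169973.
SE = √(0.169973/304) = √0.000559122 = 0.0236.

SE = 0.0236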